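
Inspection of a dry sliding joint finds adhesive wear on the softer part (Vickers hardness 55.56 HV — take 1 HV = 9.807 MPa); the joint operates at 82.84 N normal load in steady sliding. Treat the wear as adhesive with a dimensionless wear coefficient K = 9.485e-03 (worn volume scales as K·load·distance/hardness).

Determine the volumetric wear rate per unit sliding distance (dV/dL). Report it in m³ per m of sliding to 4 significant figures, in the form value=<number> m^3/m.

Intermediates are shown rounded; the algebra holds full precision; a lone final rounding: 4 significant figures.
Hardness H = 55.56 HV × 9.807 MPa/HV = 544.9 MPa = 5.449e+08 Pa.
Expressed in SI base units: W = 82.84 N, H = 5.449e+08 Pa, K = 9.485e-03.
Volumetric rate dV/dL = K·W/H, so: 9.485e-03 · 82.84 / 5.449e+08 = 1.442e-09 m³/m.

value=1.442e-09 m^3/m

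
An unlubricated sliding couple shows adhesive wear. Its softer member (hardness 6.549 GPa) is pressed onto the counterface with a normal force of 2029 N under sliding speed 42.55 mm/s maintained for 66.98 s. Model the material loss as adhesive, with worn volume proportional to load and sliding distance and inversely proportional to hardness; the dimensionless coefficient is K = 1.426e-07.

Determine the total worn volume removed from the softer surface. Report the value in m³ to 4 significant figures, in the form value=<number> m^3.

Intermediates appear rounded — all working math runs at full precision; a lone final rounding, at 4 significant digits.
Convert: Sliding speed v = 42.55 mm/s = 0.04255 m/s. Sliding distance L = v·t = 0.04255 m/s × 66.98 s = 2.850 m.
Convert: Hardness H = 6.549 GPa = 6.549e+09 Pa.
SI base units throughout: W = 2029 N, H = 6.549e+09 Pa, K = 1.426e-07.
Wear volume V = K·W·L/H = 1.426e-07 · 2029 · 2.850 / 6.549e+09 = 1.259e-13 m³.

value=1.259e-13 m^3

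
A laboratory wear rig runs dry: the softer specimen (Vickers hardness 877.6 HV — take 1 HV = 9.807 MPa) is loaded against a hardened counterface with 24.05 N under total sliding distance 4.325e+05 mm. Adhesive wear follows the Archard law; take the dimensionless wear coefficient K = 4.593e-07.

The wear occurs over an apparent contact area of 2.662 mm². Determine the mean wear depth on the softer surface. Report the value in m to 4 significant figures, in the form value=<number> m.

value=2.085e-07 m

Intermediates are displayed rounded — the computation runs at exact precision — one last rounding: 4 significant digits.
Total distance L = 4.325e+05 mm = 432.5 m.
Hardness H = 877.6 HV × 9.807 MPa/HV = 8607 MPa = 8.607e+09 Pa.
Contact area A = 2.662 mm² = 2.662e-06 m².
SI base units throughout: W = 24.05 N, H = 8.607e+09 Pa, K = 4.593e-07.
Worn volume V = K·W·L/H = 4.593e-07 · 24.05 · 432.5 / 8.607e+09 = 5.551e-13 m³.
Wear depth h = V/A = 5.551e-13 / 2.662e-06 = 2.085e-07 m.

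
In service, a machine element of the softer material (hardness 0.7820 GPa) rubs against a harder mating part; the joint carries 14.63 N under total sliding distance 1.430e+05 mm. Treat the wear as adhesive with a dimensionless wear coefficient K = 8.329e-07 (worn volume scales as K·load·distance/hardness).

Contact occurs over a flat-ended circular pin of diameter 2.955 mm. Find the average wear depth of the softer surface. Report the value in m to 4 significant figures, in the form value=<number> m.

The algebra holds full float precision, and displayed values are rounded, and one final rounding to four significant digits.
Convert: Total distance L = 1.430e+05 mm = 143.0 m.
Convert: Hardness H = 0.7820 GPa = 7.820e+08 Pa.
Convert: Pin diameter d = 2.955 mm = 0.002955 m. Contact area A = π·d²/4 = π·(0.002955 m)²/4 = 6.858e-06 m².
Collected in SI base units: W = 14.63 N, H = 7.820e+08 Pa, K = 8.329e-07.
Apply Archard: V = K·W·L/H = 8.329e-07 · 14.63 · 143.0 / 7.820e+08 = 2.228e-12 m³.
Wear depth h = V/A = 2.228e-12 / 6.858e-06 = 3.249e-07 m.

value=3.249e-07 m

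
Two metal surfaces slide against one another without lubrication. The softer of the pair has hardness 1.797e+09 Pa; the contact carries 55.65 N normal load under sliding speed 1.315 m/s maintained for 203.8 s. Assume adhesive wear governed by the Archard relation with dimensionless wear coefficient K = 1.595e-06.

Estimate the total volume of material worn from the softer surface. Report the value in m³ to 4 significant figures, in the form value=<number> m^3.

Every step carries exact precision — shown intermediates are rounded, and rounded once at the end: four significant figures.
Convert: Distance L = v·t = 1.315 m/s × 203.8 s = 268.0 m.
As SI base values: W = 55.65 N, H = 1.797e+09 Pa, K = 1.595e-06.
Archard volume V = K·W·L/H = 1.595e-06 · 55.65 · 268.0 / 1.797e+09 = 1.324e-11 m³.

value=1.324e-11 m^3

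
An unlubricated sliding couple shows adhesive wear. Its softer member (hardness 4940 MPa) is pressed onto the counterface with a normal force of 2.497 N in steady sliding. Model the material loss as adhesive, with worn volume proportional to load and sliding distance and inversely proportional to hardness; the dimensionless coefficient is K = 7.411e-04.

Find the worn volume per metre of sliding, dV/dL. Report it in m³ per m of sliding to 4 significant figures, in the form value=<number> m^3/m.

Quoted intermediates are rounded. Each operation keeps full precision, and a single final rounding: 4 significant digits.
Hardness H = 4940 MPa = 4.940e+09 Pa.
In SI base units: W = 2.497 N, H = 4.940e+09 Pa, K = 7.411e-04.
Sliding wear rate dV/dL = K·W/H: 7.411e-04 · 2.497 / 4.940e+09 = 3.746e-13 m³/m.

value=3.746e-13 m^3/m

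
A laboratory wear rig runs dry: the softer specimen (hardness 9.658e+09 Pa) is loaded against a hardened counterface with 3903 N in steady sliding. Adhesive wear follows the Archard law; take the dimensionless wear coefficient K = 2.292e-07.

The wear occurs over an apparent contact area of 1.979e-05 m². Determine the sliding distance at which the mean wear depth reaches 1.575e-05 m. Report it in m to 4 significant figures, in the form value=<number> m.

value=3365 m

The algebra carries exact precision; quoted intermediates are rounded. Rounded once at the end, at four significant figures.
Restated in SI base units: W = 3903 N, H = 9.658e+09 Pa, K = 2.292e-07.
Volume at the limit: V_lim = h_lim·A = 1.575e-05 · 1.979e-05 = 3.117e-10 m³.
Inverting, life L = V_lim·H/(K·W) = 3.117e-10 · 9.658e+09 / (2.292e-07 · 3903) = 3365 m.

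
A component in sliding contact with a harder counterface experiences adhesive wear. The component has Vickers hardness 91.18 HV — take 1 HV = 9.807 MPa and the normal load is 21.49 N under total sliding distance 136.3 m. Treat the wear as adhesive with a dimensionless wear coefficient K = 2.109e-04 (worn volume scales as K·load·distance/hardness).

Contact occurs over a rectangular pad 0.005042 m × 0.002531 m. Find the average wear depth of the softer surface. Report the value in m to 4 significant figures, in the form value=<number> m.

value=5.413e-05 m

Every step carries exact precision, and intermediates appear rounded — one final rounding, at four significant digits.
Hardness H = 91.18 HV × 9.807 MPa/HV = 894.2 MPa = 8.942e+08 Pa.
Contact area A = 0.005042 m × 0.002531 m = 1.276e-05 m².
In SI base units, W = 21.49 N, H = 8.942e+08 Pa, K = 2.109e-04.
Worn volume V = K·W·L/H = 2.109e-04 · 21.49 · 136.3 / 8.942e+08 = 6.908e-10 m³.
Average depth h = V/A = 6.908e-10 / 1.276e-05 = 5.413e-05 m.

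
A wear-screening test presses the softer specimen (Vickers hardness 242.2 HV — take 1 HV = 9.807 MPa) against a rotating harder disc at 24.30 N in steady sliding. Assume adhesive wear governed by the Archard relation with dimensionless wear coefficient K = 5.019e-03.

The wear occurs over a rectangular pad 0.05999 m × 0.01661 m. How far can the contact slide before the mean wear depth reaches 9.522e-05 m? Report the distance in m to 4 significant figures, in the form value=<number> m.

value=1848 m

The intermediates are shown rounded. The computation holds exact precision. Rounded once at the end, at 4 significant figures.
Hardness H = 242.2 HV × 9.807 MPa/HV = 2375 MPa = 2.375e+09 Pa.
Contact area A = 0.05999 m × 0.01661 m = 9.964e-04 m².
In SI base units, W = 24.30 N, H = 2.375e+09 Pa, K = 5.019e-03.
Volume at the limit: V_lim = h_lim·A = 9.522e-05 · 9.964e-04 = 9.488e-08 m³.
Sliding life L = V_lim·H/(K·W) = 9.488e-08 · 2.375e+09 / (5.019e-03 · 24.30) = 1848 m.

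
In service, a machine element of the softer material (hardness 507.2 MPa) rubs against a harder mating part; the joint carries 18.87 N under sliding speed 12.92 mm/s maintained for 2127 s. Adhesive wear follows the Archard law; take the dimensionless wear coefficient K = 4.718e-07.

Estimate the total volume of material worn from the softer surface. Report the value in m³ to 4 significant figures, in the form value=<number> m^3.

Intermediates appear rounded; all arithmetic keeps exact precision, and one last rounding, at four significant digits.
Sliding speed v = 12.92 mm/s = 0.01292 m/s. Sliding distance L = v·t = 0.01292 m/s × 2127 s = 27.48 m.
Hardness H = 507.2 MPa = 5.072e+08 Pa.
As SI base values: W = 18.87 N, H = 5.072e+08 Pa, K = 4.718e-07.
By Archard's law, V = K·W·L/H = 4.718e-07 · 18.87 · 27.48 / 5.072e+08 = 4.824e-13 m³.

value=4.824e-13 m^3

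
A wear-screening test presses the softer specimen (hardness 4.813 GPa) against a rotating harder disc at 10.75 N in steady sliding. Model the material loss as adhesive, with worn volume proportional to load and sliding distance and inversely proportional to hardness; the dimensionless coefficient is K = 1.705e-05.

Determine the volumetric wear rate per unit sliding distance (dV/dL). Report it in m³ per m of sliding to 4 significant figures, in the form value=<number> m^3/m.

Every step keeps exact precision. Displayed values are rounded, and rounded once at the end to four significant digits.
Hardness H = 4.813 GPa = 4.813e+09 Pa.
In SI base units, W = 10.75 N, H = 4.813e+09 Pa, K = 1.705e-05.
The wear rate dV/dL = K·W/H (no L dependence): 1.705e-05 · 10.75 / 4.813e+09 = 3.808e-14 m³/m.

value=3.808e-14 m^3/m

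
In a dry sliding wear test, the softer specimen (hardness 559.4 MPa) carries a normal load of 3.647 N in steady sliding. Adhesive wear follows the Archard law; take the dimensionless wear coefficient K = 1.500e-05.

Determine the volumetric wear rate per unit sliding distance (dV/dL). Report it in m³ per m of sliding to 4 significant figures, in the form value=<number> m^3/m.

value=9.779e-14 m^3/m

Quoted intermediates are rounded. All arithmetic keeps full float precision, and rounded once at the end, at four significant figures.
Hardness H = 559.4 MPa = 5.594e+08 Pa.
Restated in SI base units: W = 3.647 N, H = 5.594e+08 Pa, K = 1.500e-05.
Sliding wear rate dV/dL = K·W/H (independent of L): 1.500e-05 · 3.647 / 5.594e+08 = 9.779e-14 m³/m.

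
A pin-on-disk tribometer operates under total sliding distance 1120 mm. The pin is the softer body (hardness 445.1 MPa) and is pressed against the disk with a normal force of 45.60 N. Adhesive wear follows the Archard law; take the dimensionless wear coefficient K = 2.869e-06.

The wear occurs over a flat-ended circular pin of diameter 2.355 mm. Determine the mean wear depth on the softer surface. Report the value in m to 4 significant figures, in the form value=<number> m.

The computation runs at full precision; displayed values are rounded; one last rounding: four significant figures.
Path length L = 1120 mm = 1.120 m.
Hardness H = 445.1 MPa = 4.451e+08 Pa.
Pin diameter d = 2.355 mm = 0.002355 m. Contact area A = π·d²/4 = π·(0.002355 m)²/4 = 4.356e-06 m².
Restated in SI base units: W = 45.60 N, H = 4.451e+08 Pa, K = 2.869e-06.
Apply Archard: V = K·W·L/H = 2.869e-06 · 45.60 · 1.120 / 4.451e+08 = 3.292e-13 m³.
Depth h = V/A = 3.292e-13 / 4.356e-06 = 7.558e-08 m.

value=7.558e-08 m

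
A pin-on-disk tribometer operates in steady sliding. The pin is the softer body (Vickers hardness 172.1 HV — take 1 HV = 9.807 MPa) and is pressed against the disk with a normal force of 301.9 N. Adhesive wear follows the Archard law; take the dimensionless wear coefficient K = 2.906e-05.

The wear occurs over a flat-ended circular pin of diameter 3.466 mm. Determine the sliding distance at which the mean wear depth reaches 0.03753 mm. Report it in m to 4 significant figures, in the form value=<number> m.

value=68.12 m

Intermediates are shown rounded, and all working math keeps full float precision. Rounded once at the end, at four significant figures.
Convert: Hardness H = 172.1 HV × 9.807 MPa/HV = 1688 MPa = 1.688e+09 Pa.
Convert: Pin diameter d = 3.466 mm = 0.003466 m. Contact area A = π·d²/4 = π·(0.003466 m)²/4 = 9.435e-06 m².
Convert: Depth limit h_lim = 0.03753 mm = 3.753e-05 m.
As SI base values: W = 301.9 N, H = 1.688e+09 Pa, K = 2.906e-05.
Wearable volume V_lim = h_lim·A = 3.753e-05 · 9.435e-06 = 3.541e-10 m³.
So the life L = V_lim·H/(K·W) = 3.541e-10 · 1.688e+09 / (2.906e-05 · 301.9) = 68.12 m.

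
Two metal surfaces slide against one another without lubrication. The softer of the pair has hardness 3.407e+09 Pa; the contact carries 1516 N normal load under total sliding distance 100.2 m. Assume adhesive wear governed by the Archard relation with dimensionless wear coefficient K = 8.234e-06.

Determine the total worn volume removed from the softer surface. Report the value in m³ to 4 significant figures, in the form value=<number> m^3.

value=3.671e-10 m^3

The computation runs at full precision, and intermediate values are shown rounded, and rounded just once: 4 significant digits.
Restated in SI base units: W = 1516 N, H = 3.407e+09 Pa, K = 8.234e-06.
The Archard volume V = K·W·L/H = 8.234e-06 · 1516 · 100.2 / 3.407e+09 = 3.671e-10 m³.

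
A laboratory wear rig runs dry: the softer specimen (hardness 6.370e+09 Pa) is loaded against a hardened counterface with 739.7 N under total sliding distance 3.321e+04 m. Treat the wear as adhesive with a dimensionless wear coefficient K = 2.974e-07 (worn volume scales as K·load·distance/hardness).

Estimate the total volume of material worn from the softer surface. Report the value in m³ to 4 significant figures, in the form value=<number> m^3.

All arithmetic keeps full float precision; intermediate values appear rounded; a single final rounding, at four significant figures.
In SI base units: W = 739.7 N, H = 6.370e+09 Pa, K = 2.974e-07.
Archard relation: V = K·W·L/H = 2.974e-07 · 739.7 · 3.321e+04 / 6.370e+09 = 1.147e-09 m³.

value=1.147e-09 m^3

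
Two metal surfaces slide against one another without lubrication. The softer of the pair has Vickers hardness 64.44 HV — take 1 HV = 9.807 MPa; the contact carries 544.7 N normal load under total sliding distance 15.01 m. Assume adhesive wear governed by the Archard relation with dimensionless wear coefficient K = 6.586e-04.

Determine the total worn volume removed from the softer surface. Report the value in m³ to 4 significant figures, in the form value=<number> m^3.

The computation holds full float precision, and the intermediates are displayed rounded — a lone final rounding: four significant digits.
Hardness H = 64.44 HV × 9.807 MPa/HV = 632.0 MPa = 6.320e+08 Pa.
As SI base values: W = 544.7 N, H = 6.320e+08 Pa, K = 6.586e-04.
Worn volume V = K·W·L/H = 6.586e-04 · 544.7 · 15.01 / 6.320e+08 = 8.521e-09 m³.

value=8.521e-09 m^3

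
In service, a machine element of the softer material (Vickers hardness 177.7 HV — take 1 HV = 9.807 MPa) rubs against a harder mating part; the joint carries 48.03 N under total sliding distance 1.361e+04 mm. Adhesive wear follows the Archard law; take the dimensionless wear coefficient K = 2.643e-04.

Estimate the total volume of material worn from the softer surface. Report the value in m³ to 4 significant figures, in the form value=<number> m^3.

All arithmetic keeps full float precision; the intermediates are displayed rounded, and rounded just once to four significant figures.
Convert: Sliding distance L = 1.361e+04 mm = 13.61 m.
Convert: Hardness H = 177.7 HV × 9.807 MPa/HV = 1743 MPa = 1.743e+09 Pa.
Collected in SI base units: W = 48.03 N, H = 1.743e+09 Pa, K = 2.643e-04.
By Archard's law, V = K·W·L/H = 2.643e-04 · 48.03 · 13.61 / 1.743e+09 = 9.914e-11 m³.

value=9.914e-11 m^3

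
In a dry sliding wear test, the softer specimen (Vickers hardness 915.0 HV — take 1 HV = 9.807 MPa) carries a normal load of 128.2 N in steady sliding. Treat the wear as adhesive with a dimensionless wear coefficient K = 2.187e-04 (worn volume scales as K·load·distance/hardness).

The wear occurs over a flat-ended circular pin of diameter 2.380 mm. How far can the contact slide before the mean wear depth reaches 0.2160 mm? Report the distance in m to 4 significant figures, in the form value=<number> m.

The algebra holds full precision, and intermediate values are shown rounded — a lone final rounding: four significant figures.
Convert: Hardness H = 915.0 HV × 9.807 MPa/HV = 8973 MPa = 8.973e+09 Pa.
Convert: Pin diameter d = 2.380 mm = 0.002380 m. Contact area A = π·d²/4 = π·(0.002380 m)²/4 = 4.449e-06 m².
Convert: Depth limit h_lim = 0.2160 mm = 2.160e-04 m.
As SI base values: W = 128.2 N, H = 8.973e+09 Pa, K = 2.187e-04.
Wearable volume V_lim = h_lim·A = 2.160e-04 · 4.449e-06 = 9.609e-10 m³.
Thus life L = V_lim·H/(K·W) = 9.609e-10 · 8.973e+09 / (2.187e-04 · 128.2) = 307.6 m.

value=307.6 m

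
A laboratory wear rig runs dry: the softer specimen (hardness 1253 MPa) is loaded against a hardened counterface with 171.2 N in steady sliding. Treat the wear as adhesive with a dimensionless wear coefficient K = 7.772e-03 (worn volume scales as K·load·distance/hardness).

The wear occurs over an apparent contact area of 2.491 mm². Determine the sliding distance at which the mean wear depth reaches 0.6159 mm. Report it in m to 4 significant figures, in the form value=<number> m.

value=1.445 m

The intermediates are displayed rounded, and all working math keeps exact precision; rounded just once: four significant figures.
Hardness H = 1253 MPa = 1.253e+09 Pa.
Contact area A = 2.491 mm² = 2.491e-06 m².
Depth limit h_lim = 0.6159 mm = 6.159e-04 m.
SI base units throughout: W = 171.2 N, H = 1.253e+09 Pa, K = 7.772e-03.
Allowed volume V_lim = h_lim·A = 6.159e-04 · 2.491e-06 = 1.534e-09 m³.
Thus life L = V_lim·H/(K·W) = 1.534e-09 · 1.253e+09 / (7.772e-03 · 171.2) = 1.445 m.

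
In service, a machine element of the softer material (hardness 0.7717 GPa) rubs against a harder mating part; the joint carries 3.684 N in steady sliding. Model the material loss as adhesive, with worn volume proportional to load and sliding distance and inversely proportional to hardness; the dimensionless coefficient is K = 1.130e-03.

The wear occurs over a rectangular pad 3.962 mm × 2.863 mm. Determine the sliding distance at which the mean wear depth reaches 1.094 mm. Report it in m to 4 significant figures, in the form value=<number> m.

value=2300 m

The intermediates are shown rounded — all arithmetic runs at full float precision; one final rounding to four significant digits.
Hardness H = 0.7717 GPa = 7.717e+08 Pa.
Pad sides 3.962 mm × 2.863 mm = 0.003962 m × 0.002863 m. Contact area A = 0.003962 m × 0.002863 m = 1.134e-05 m².
Depth limit h_lim = 1.094 mm = 0.001094 m.
In SI base units: W = 3.684 N, H = 7.717e+08 Pa, K = 1.130e-03.
At the depth limit, V_lim = h_lim·A = 0.001094 · 1.134e-05 = 1.241e-08 m³.
Life L = V_lim·H/(K·W) = 1.241e-08 · 7.717e+08 / (1.130e-03 · 3.684) = 2300 m.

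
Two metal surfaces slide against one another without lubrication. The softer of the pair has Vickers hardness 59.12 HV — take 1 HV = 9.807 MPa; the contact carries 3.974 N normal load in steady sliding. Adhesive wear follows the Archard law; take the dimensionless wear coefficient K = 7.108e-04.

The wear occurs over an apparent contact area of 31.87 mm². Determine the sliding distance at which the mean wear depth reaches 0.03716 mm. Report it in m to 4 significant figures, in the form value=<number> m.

value=243.1 m

The intermediates appear rounded. The algebra carries full float precision, and a lone final rounding, at four significant figures.
Hardness H = 59.12 HV × 9.807 MPa/HV = 579.8 MPa = 5.798e+08 Pa.
Contact area A = 31.87 mm² = 3.187e-05 m².
Depth limit h_lim = 0.03716 mm = 3.716e-05 m.
Expressed in SI base units: W = 3.974 N, H = 5.798e+08 Pa, K = 7.108e-04.
Wearable volume V_lim = h_lim·A = 3.716e-05 · 3.187e-05 = 1.184e-09 m³.
So the life L = V_lim·H/(K·W) = 1.184e-09 · 5.798e+08 / (7.108e-04 · 3.974) = 243.1 m.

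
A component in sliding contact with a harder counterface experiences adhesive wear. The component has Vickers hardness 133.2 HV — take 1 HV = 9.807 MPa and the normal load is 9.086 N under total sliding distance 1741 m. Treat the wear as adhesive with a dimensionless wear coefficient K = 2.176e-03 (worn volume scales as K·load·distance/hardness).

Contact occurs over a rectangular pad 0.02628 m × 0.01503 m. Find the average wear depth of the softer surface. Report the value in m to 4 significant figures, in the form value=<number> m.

The intermediates are shown rounded — the algebra carries exact precision — one final rounding, at 4 significant figures.
Convert: Hardness H = 133.2 HV × 9.807 MPa/HV = 1306 MPa = 1.306e+09 Pa.
Convert: Contact area A = 0.02628 m × 0.01503 m = 3.950e-04 m².
Restated in SI base units: W = 9.086 N, H = 1.306e+09 Pa, K = 2.176e-03.
Archard volume V = K·W·L/H = 2.176e-03 · 9.086 · 1741 / 1.306e+09 = 2.635e-08 m³.
Depth h = V/A = 2.635e-08 / 3.950e-04 = 6.671e-05 m.

value=6.671e-05 m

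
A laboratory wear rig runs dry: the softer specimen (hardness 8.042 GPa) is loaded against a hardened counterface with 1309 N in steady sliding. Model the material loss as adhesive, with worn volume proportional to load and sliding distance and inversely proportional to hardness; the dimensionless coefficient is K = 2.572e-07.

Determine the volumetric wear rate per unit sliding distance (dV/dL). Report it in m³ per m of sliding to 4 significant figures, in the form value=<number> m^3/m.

Intermediate values appear rounded; all arithmetic carries full precision — one last rounding, at 4 significant figures.
Hardness H = 8.042 GPa = 8.042e+09 Pa.
Restated in SI base units: W = 1309 N, H = 8.042e+09 Pa, K = 2.572e-07.
Volumetric rate dV/dL = K·W/H, so: 2.572e-07 · 1309 / 8.042e+09 = 4.186e-14 m³/m.

value=4.186e-14 m^3/m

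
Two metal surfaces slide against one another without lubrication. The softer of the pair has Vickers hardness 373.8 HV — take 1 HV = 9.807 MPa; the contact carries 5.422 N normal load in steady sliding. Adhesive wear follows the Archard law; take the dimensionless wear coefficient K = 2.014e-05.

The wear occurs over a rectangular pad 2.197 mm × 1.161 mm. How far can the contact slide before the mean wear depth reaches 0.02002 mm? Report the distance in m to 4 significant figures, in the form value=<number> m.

The intermediates appear rounded. The computation runs at exact precision. Rounded just once to 4 significant digits.
Convert: Hardness H = 373.8 HV × 9.807 MPa/HV = 3666 MPa = 3.666e+09 Pa.
Convert: Pad sides 2.197 mm × 1.161 mm = 0.002197 m × 0.001161 m. Contact area A = 0.002197 m × 0.001161 m = 2.551e-06 m².
Convert: Depth limit h_lim = 0.02002 mm = 2.002e-05 m.
Working in SI base units: W = 5.422 N, H = 3.666e+09 Pa, K = 2.014e-05.
Volume at the limit: V_lim = h_lim·A = 2.002e-05 · 2.551e-06 = 5.107e-11 m³.
Life L = V_lim·H/(K·W) = 5.107e-11 · 3.666e+09 / (2.014e-05 · 5.422) = 1714 m.

value=1714 m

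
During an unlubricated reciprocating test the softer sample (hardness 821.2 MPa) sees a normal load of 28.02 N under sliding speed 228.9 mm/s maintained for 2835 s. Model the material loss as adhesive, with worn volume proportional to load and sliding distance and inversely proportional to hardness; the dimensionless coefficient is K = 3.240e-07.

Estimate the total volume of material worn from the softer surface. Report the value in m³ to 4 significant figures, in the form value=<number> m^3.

value=7.174e-12 m^3

All working math holds full precision. Intermediate values are shown rounded; rounded once at the end, at 4 significant figures.
Sliding speed v = 228.9 mm/s = 0.2289 m/s. Distance L = v·t = 0.2289 m/s × 2835 s = 648.9 m.
Hardness H = 821.2 MPa = 8.212e+08 Pa.
Expressed in SI base units: W = 28.02 N, H = 8.212e+08 Pa, K = 3.240e-07.
Archard volume V = K·W·L/H = 3.240e-07 · 28.02 · 648.9 / 8.212e+08 = 7.174e-12 m³.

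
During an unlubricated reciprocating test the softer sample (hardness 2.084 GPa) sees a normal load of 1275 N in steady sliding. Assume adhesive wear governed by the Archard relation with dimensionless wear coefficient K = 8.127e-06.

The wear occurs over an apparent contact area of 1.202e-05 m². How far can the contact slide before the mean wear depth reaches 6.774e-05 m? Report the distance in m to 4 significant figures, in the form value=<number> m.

The computation keeps full float precision. Intermediates are displayed rounded, and one last rounding to four significant digits.
Hardness H = 2.084 GPa = 2.084e+09 Pa.
In SI base units, W = 1275 N, H = 2.084e+09 Pa, K = 8.127e-06.
Wearable volume V_lim = h_lim·A = 6.774e-05 · 1.202e-05 = 8.142e-10 m³.
Thus life L = V_lim·H/(K·W) = 8.142e-10 · 2.084e+09 / (8.127e-06 · 1275) = 163.8 m.

value=163.8 m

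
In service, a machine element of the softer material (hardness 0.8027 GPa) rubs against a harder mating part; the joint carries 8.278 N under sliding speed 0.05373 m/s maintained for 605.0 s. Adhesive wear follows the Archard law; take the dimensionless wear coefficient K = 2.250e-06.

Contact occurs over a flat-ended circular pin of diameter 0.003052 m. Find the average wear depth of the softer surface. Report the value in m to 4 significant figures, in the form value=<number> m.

Displayed values are rounded, and each operation keeps full float precision — a lone final rounding: four significant digits.
The distance L = v·t = 0.05373 m/s × 605.0 s = 32.51 m.
Hardness H = 0.8027 GPa = 8.027e+08 Pa.
Contact area A = π·d²/4 = π·(0.003052 m)²/4 = 7.316e-06 m².
Working in SI base units: W = 8.278 N, H = 8.027e+08 Pa, K = 2.250e-06.
The Archard volume V = K·W·L/H = 2.250e-06 · 8.278 · 32.51 / 8.027e+08 = 7.543e-13 m³.
Depth of wear h = V/A = 7.543e-13 / 7.316e-06 = 1.031e-07 m.

value=1.031e-07 m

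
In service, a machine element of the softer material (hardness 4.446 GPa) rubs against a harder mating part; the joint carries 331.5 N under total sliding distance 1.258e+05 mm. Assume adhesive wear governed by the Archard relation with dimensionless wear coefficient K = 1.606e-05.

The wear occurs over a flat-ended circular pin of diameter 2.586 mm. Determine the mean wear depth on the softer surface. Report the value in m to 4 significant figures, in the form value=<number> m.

Intermediates are printed rounded — all working math runs at full float precision. Rounded once at the end to 4 significant figures.
Convert: Total distance L = 1.258e+05 mm = 125.8 m.
Convert: Hardness H = 4.446 GPa = 4.446e+09 Pa.
Convert: Pin diameter d = 2.586 mm = 0.002586 m. Contact area A = π·d²/4 = π·(0.002586 m)²/4 = 5.252e-06 m².
As SI base values: W = 331.5 N, H = 4.446e+09 Pa, K = 1.606e-05.
Archard volume V = K·W·L/H = 1.606e-05 · 331.5 · 125.8 / 4.446e+09 = 1.506e-10 m³.
Depth of wear h = V/A = 1.506e-10 / 5.252e-06 = 2.868e-05 m.

value=2.868e-05 m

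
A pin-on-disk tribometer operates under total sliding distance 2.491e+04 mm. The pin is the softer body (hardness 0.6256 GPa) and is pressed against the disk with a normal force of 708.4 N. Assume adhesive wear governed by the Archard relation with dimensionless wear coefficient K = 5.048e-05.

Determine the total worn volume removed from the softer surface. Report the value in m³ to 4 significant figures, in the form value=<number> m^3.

All arithmetic carries exact precision. The intermediates appear rounded; one final rounding: four significant figures.
Convert: Sliding distance L = 2.491e+04 mm = 24.91 m.
Convert: Hardness H = 0.6256 GPa = 6.256e+08 Pa.
Working in SI base units: W = 708.4 N, H = 6.256e+08 Pa, K = 5.048e-05.
Archard relation: V = K·W·L/H = 5.048e-05 · 708.4 · 24.91 / 6.256e+08 = 1.424e-09 m³.

value=1.424e-09 m^3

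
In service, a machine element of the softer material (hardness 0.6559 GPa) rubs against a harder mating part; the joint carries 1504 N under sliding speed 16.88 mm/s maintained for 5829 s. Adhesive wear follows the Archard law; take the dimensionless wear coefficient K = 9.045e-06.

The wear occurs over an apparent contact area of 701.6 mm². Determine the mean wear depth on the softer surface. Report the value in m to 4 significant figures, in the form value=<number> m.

Each operation runs at full float precision, and intermediate values are displayed rounded; a lone final rounding to four significant digits.
Convert: Sliding speed v = 16.88 mm/s = 0.01688 m/s. Total distance L = v·t = 0.01688 m/s × 5829 s = 98.39 m.
Convert: Hardness H = 0.6559 GPa = 6.559e+08 Pa.
Convert: Contact area A = 701.6 mm² = 7.016e-04 m².
Working in SI base units: W = 1504 N, H = 6.559e+08 Pa, K = 9.045e-06.
Worn volume V = K·W·L/H = 9.045e-06 · 1504 · 98.39 / 6.559e+08 = 2.041e-09 m³.
Mean wear depth h = V/A = 2.041e-09 / 7.016e-04 = 2.909e-06 m.

value=2.909e-06 m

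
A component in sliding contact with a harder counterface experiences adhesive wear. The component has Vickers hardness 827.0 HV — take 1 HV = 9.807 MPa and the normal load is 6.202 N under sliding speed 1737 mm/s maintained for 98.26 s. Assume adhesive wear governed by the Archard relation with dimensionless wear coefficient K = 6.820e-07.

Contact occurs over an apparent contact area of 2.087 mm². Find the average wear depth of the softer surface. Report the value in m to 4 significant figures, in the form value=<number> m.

value=4.265e-08 m

Every step holds full float precision — quoted intermediates are rounded; one last rounding, at 4 significant digits.
Convert: Sliding speed v = 1737 mm/s = 1.737 m/s. The distance L = v·t = 1.737 m/s × 98.26 s = 170.7 m.
Convert: Hardness H = 827.0 HV × 9.807 MPa/HV = 8110 MPa = 8.110e+09 Pa.
Convert: Contact area A = 2.087 mm² = 2.087e-06 m².
Expressed in SI base units: W = 6.202 N, H = 8.110e+09 Pa, K = 6.820e-07.
Worn volume V = K·W·L/H = 6.820e-07 · 6.202 · 170.7 / 8.110e+09 = 8.901e-14 m³.
Mean wear depth h = V/A = 8.901e-14 / 2.087e-06 = 4.265e-08 m.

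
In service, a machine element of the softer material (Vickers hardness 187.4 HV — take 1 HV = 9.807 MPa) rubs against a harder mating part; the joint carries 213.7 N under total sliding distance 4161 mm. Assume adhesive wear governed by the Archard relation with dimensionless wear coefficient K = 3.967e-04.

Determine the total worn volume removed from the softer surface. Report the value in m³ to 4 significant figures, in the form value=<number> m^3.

The intermediates are displayed rounded — all arithmetic runs at exact precision — a lone final rounding to 4 significant digits.
Sliding distance L = 4161 mm = 4.161 m.
Hardness H = 187.4 HV × 9.807 MPa/HV = 1838 MPa = 1.838e+09 Pa.
Working in SI base units: W = 213.7 N, H = 1.838e+09 Pa, K = 3.967e-04.
Worn volume V = K·W·L/H = 3.967e-04 · 213.7 · 4.161 / 1.838e+09 = 1.919e-10 m³.

value=1.919e-10 m^3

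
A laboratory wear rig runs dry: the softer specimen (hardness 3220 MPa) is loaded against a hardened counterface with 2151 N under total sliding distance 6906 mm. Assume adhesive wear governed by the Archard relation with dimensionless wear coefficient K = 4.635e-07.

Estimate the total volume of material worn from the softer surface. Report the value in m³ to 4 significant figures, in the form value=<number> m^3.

The intermediates appear rounded; all arithmetic holds exact precision. Rounded just once to four significant digits.
Distance L = 6906 mm = 6.906 m.
Hardness H = 3220 MPa = 3.220e+09 Pa.
In SI base units, W = 2151 N, H = 3.220e+09 Pa, K = 4.635e-07.
By Archard's law, V = K·W·L/H = 4.635e-07 · 2151 · 6.906 / 3.220e+09 = 2.138e-12 m³.

value=2.138e-12 m^3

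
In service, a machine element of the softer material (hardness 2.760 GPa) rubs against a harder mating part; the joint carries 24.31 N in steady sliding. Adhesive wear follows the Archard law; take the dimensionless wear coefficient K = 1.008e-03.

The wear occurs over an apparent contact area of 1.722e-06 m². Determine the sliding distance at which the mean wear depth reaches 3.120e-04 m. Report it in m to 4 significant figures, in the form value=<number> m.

The intermediates are displayed rounded — every step holds exact precision, and rounded just once: four significant figures.
Convert: Hardness H = 2.760 GPa = 2.760e+09 Pa.
Working in SI base units: W = 24.31 N, H = 2.760e+09 Pa, K = 1.008e-03.
Volume at the limit: V_lim = h_lim·A = 3.120e-04 · 1.722e-06 = 5.373e-10 m³.
Thus life L = V_lim·H/(K·W) = 5.373e-10 · 2.760e+09 / (1.008e-03 · 24.31) = 60.51 m.

value=60.51 m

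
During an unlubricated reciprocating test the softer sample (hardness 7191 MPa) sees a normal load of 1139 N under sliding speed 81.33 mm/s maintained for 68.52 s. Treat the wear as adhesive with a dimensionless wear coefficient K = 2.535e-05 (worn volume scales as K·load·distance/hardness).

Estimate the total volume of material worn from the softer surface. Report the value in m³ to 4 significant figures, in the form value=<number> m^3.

Each operation maintains full precision — intermediate values are printed rounded. Rounded just once to four significant figures.
Convert: Sliding speed v = 81.33 mm/s = 0.08133 m/s. Path length L = v·t = 0.08133 m/s × 68.52 s = 5.573 m.
Convert: Hardness H = 7191 MPa = 7.191e+09 Pa.
Working in SI base units: W = 1139 N, H = 7.191e+09 Pa, K = 2.535e-05.
Volume removed: V = K·W·L/H = 2.535e-05 · 1139 · 5.573 / 7.191e+09 = 2.238e-11 m³.

value=2.238e-11 m^3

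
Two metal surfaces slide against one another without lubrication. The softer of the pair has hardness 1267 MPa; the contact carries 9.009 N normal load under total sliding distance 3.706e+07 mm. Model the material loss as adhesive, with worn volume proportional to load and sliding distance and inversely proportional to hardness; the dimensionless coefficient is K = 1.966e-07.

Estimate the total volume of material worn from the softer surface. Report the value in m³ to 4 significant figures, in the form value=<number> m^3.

value=5.181e-11 m^3

All arithmetic keeps full precision. Quoted intermediates are rounded — rounded once at the end: four significant digits.
Convert: Total distance L = 3.706e+07 mm = 3.706e+04 m.
Convert: Hardness H = 1267 MPa = 1.267e+09 Pa.
In SI base units, W = 9.009 N, H = 1.267e+09 Pa, K = 1.966e-07.
Archard relation: V = K·W·L/H = 1.966e-07 · 9.009 · 3.706e+04 / 1.267e+09 = 5.181e-11 m³.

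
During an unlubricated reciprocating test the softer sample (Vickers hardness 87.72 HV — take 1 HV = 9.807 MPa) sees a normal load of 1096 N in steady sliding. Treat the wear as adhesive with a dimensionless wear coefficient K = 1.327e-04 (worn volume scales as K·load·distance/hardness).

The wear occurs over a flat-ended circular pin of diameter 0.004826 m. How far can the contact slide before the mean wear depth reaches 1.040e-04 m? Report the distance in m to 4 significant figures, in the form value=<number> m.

value=11.25 m

Intermediate values are displayed rounded — the algebra keeps full float precision — one final rounding to four significant figures.
Hardness H = 87.72 HV × 9.807 MPa/HV = 860.3 MPa = 8.603e+08 Pa.
Contact area A = π·d²/4 = π·(0.004826 m)²/4 = 1.829e-05 m².
Expressed in SI base units: W = 1096 N, H = 8.603e+08 Pa, K = 1.327e-04.
At the depth limit, V_lim = h_lim·A = 1.040e-04 · 1.829e-05 = 1.902e-09 m³.
Thus life L = V_lim·H/(K·W) = 1.902e-09 · 8.603e+08 / (1.327e-04 · 1096) = 11.25 m.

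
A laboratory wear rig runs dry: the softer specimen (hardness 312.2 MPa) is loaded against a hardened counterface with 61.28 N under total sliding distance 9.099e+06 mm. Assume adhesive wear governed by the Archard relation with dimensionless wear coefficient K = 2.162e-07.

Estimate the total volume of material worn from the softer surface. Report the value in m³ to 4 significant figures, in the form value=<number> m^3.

value=3.861e-10 m^3

All working math maintains full precision — displayed values are rounded — one final rounding, at four significant digits.
Path length L = 9.099e+06 mm = 9099 m.
Hardness H = 312.2 MPa = 3.122e+08 Pa.
Working in SI base units: W = 61.28 N, H = 3.122e+08 Pa, K = 2.162e-07.
Apply Archard: V = K·W·L/H = 2.162e-07 · 61.28 · 9099 / 3.122e+08 = 3.861e-10 m³.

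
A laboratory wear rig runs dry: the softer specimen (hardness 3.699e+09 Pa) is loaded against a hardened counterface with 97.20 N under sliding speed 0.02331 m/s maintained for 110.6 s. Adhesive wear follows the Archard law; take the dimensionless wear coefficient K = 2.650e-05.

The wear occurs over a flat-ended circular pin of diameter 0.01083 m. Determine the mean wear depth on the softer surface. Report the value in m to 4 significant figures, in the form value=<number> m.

value=1.949e-08 m

Intermediates are printed rounded — every step keeps full precision — rounded once at the end: four significant figures.
The distance L = v·t = 0.02331 m/s × 110.6 s = 2.578 m.
Contact area A = π·d²/4 = π·(0.01083 m)²/4 = 9.212e-05 m².
Working in SI base units: W = 97.20 N, H = 3.699e+09 Pa, K = 2.650e-05.
Volume removed: V = K·W·L/H = 2.650e-05 · 97.20 · 2.578 / 3.699e+09 = 1.795e-12 m³.
Depth of wear h = V/A = 1.795e-12 / 9.212e-05 = 1.949e-08 m.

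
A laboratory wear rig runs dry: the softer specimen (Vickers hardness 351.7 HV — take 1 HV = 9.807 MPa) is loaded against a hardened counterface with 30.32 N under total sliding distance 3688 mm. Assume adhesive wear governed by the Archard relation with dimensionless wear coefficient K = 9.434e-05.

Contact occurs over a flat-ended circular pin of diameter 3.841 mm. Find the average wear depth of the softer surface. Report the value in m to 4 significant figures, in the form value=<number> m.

Shown intermediates are rounded — all arithmetic holds full precision; a single final rounding to four significant digits.
Convert: Sliding distance L = 3688 mm = 3.688 m.
Convert: Hardness H = 351.7 HV × 9.807 MPa/HV = 3449 MPa = 3.449e+09 Pa.
Convert: Pin diameter d = 3.841 mm = 0.003841 m. Contact area A = π·d²/4 = π·(0.003841 m)²/4 = 1.159e-05 m².
Collected in SI base units: W = 30.32 N, H = 3.449e+09 Pa, K = 9.434e-05.
Apply Archard: V = K·W·L/H = 9.434e-05 · 30.32 · 3.688 / 3.449e+09 = 3.058e-12 m³.
Wear depth h = V/A = 3.058e-12 / 1.159e-05 = 2.640e-07 m.

value=2.640e-07 m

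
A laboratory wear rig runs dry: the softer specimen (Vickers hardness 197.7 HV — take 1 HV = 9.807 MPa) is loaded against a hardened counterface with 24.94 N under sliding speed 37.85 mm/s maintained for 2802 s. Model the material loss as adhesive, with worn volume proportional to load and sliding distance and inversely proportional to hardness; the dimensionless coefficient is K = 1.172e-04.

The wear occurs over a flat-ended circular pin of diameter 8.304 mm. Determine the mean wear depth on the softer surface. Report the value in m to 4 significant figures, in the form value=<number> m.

Shown intermediates are rounded, and all working math carries full precision — one last rounding to 4 significant digits.
Sliding speed v = 37.85 mm/s = 0.03785 m/s. Sliding distance L = v·t = 0.03785 m/s × 2802 s = 106.1 m.
Hardness H = 197.7 HV × 9.807 MPa/HV = 1939 MPa = 1.939e+09 Pa.
Pin diameter d = 8.304 mm = 0.008304 m. Contact area A = π·d²/4 = π·(0.008304 m)²/4 = 5.416e-05 m².
SI base units throughout: W = 24.94 N, H = 1.939e+09 Pa, K = 1.172e-04.
Archard volume V = K·W·L/H = 1.172e-04 · 24.94 · 106.1 / 1.939e+09 = 1.599e-10 m³.
Depth h = V/A = 1.599e-10 / 5.416e-05 = 2.952e-06 m.

value=2.952e-06 m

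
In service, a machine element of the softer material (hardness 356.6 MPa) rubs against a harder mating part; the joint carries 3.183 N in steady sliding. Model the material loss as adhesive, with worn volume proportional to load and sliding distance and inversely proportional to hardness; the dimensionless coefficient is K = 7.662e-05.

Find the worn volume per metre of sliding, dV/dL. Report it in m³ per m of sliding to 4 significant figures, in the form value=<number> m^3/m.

value=6.839e-13 m^3/m

Intermediates are shown rounded — every step keeps exact precision. Rounded just once to 4 significant figures.
Hardness H = 356.6 MPa = 3.566e+08 Pa.
In SI base units: W = 3.183 N, H = 3.566e+08 Pa, K = 7.662e-05.
Sliding wear rate dV/dL = K·W/H — distance-free: 7.662e-05 · 3.183 / 3.566e+08 = 6.839e-13 m³/m.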